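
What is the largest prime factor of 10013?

31

10013 = 17 · 589
589 = 19 · 31
31 is prime.
So 10013 = 17 · 19 · 31; the largest prime factor is 31.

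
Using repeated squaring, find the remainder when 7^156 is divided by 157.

7^1 ≡ 7 (mod 157)
7^2 ≡ 7^2 = 49 ≡ 49 (mod 157)
7^4 ≡ 49^2 = 2401 ≡ 46 (mod 157)
7^8 ≡ 46^2 = 2116 ≡ 75 (mod 157)
7^16 ≡ 75^2 = 5625 ≡ 130 (mod 157)
7^32 ≡ 130^2 = 16900 ≡ 101 (mod 157)
7^64 ≡ 101^2 = 10201 ≡ 153 (mod 157)
7^128 ≡ 153^2 = 23409 ≡ 16 (mod 157)
156 = 128 + 16 + 8 + 4 in binary powers of 2.
So 7^156 ≡ 16 · 130 · 75 · 46 ≡ 1 (mod 157).
Since the result is 1, base 7 gives no evidence that 157 is composite.

1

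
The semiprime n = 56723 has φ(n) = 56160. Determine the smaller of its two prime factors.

131

φ(n) = (p−1)(q−1) = n − (p+q) + 1, so p + q = 56723 − 56160 + 1 = 564.
p and q are the roots of t² − 564t + 56723 = 0.
Discriminant: 564² − 4·56723 = 318096 − 226892 = 91204; √91204 = 302.
q = (564 − 302)/2 = 131, p = (564 + 302)/2 = 433.
Check: 131 · 433 = 56723.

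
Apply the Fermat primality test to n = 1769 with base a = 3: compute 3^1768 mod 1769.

3^1 ≡ 3 (mod 1769)
3^2 ≡ 3^2 = 9 ≡ 9 (mod 1769)
3^4 ≡ 9^2 = 81 ≡ 81 (mod 1769)
3^8 ≡ 81^2 = 6561 ≡ 1254 (mod 1769)
3^16 ≡ 1254^2 = 1572516 ≡ 1644 (mod 1769)
3^32 ≡ 1644^2 = 2702736 ≡ 1473 (mod 1769)
3^64 ≡ 1473^2 = 2169729 ≡ 935 (mod 1769)
3^128 ≡ 935^2 = 874225 ≡ 339 (mod 1769)
3^256 ≡ 339^2 = 114921 ≡ 1705 (mod 1769)
3^512 ≡ 1705^2 = 2907025 ≡ 558 (mod 1769)
3^1024 ≡ 558^2 = 311364 ≡ 20 (mod 1769)
1768 = 1024 + 512 + 128 + 64 + 32 + 8 in binary powers of 2.
So 3^1768 ≡ 20 · 558 · 339 · 935 · 1473 · 1254 ≡ 400 (mod 1769).
Since 400 ≠ 1, base 3 is a Fermat witness: 1769 is composite.

400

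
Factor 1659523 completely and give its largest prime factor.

1659523 = 17 · 97619
97619 = 31 · 3149
3149 = 47 · 67
67 is prime.
So 1659523 = 17 · 31 · 47 · 67; the largest prime factor is 67.

67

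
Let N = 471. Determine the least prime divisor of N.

471 is odd.
Digit sum 12, divisible by 3.

3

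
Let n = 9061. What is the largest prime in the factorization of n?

41

9061 = 13 · 697
697 = 17 · 41
41 is prime.
So 9061 = 13 · 17 · 41; the largest prime factor is 41.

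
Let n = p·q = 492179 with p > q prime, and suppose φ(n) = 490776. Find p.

φ(n) = (p−1)(q−1) = n − (p+q) + 1, so p + q = 492179 − 490776 + 1 = 1404.
p and q are the roots of t² − 1404t + 492179 = 0.
Discriminant: 1404² − 4·492179 = 1971216 − 1968716 = 2500; √2500 = 50.
q = (1404 − 50)/2 = 677, p = (1404 + 50)/2 = 727.
Check: 677 · 727 = 492179.

727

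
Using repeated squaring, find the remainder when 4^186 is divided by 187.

4^1 ≡ 4 (mod 187)
4^2 ≡ 4^2 = 16 ≡ 16 (mod 187)
4^4 ≡ 16^2 = 256 ≡ 69 (mod 187)
4^8 ≡ 69^2 = 4761 ≡ 86 (mod 187)
4^16 ≡ 86^2 = 7396 ≡ 103 (mod 187)
4^32 ≡ 103^2 = 10609 ≡ 137 (mod 187)
4^64 ≡ 137^2 = 18769 ≡ 69 (mod 187)
4^128 ≡ 69^2 = 4761 ≡ 86 (mod 187)
186 = 128 + 32 + 16 + 8 + 2 in binary powers of 2.
So 4^186 ≡ 86 · 137 · 103 · 86 · 16 ≡ 169 (mod 187).
Since 169 ≠ 1, base 4 is a Fermat witness: 187 is composite.

169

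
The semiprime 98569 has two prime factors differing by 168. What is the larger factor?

409

Since p = q + 168, we have 98569 = q(q + 168), so q² + 168q − 98569 = 0.
Discriminant: 168² + 4·98569 = 28224 + 394276 = 422500; √422500 = 650.
q = (−168 + 650)/2 = 241, and p = q + 168 = 409.
Check: 241 · 409 = 98569.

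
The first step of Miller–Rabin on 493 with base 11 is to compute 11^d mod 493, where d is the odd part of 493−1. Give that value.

493 − 1 = 492 = 2^2 · 123, so d = 123.
11^1 ≡ 11 (mod 493)
11^2 ≡ 11^2 = 121 ≡ 121 (mod 493)
11^4 ≡ 121^2 = 14641 ≡ 344 (mod 493)
11^8 ≡ 344^2 = 118336 ≡ 16 (mod 493)
11^16 ≡ 16^2 = 256 ≡ 256 (mod 493)
11^32 ≡ 256^2 = 65536 ≡ 460 (mod 493)
11^64 ≡ 460^2 = 211600 ≡ 103 (mod 493)
123 = 64 + 32 + 16 + 8 + 2 + 1 in binary powers of 2.
So 11^123 ≡ 103 · 460 · 256 · 16 · 121 · 11 ≡ 97 (mod 493).
Squaring chain: 97 → 42; never reaches −1, so base 11 is a Miller–Rabin witness that 493 is composite.

97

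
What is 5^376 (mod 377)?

326

5^1 ≡ 5 (mod 377)
5^2 ≡ 5^2 = 25 ≡ 25 (mod 377)
5^4 ≡ 25^2 = 625 ≡ 248 (mod 377)
5^8 ≡ 248^2 = 61504 ≡ 53 (mod 377)
5^16 ≡ 53^2 = 2809 ≡ 170 (mod 377)
5^32 ≡ 170^2 = 28900 ≡ 248 (mod 377)
5^64 ≡ 248^2 = 61504 ≡ 53 (mod 377)
5^128 ≡ 53^2 = 2809 ≡ 170 (mod 377)
5^256 ≡ 170^2 = 28900 ≡ 248 (mod 377)
376 = 256 + 64 + 32 + 16 + 8 in binary powers of 2.
So 5^376 ≡ 248 · 53 · 248 · 170 · 53 ≡ 326 (mod 377).
Since 326 ≠ 1, base 5 is a Fermat witness: 377 is composite.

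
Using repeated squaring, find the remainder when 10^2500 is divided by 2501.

10^1 ≡ 10 (mod 2501)
10^2 ≡ 10^2 = 100 ≡ 100 (mod 2501)
10^4 ≡ 100^2 = 10000 ≡ 2497 (mod 2501)
10^8 ≡ 2497^2 = 6235009 ≡ 16 (mod 2501)
10^16 ≡ 16^2 = 256 ≡ 256 (mod 2501)
10^32 ≡ 256^2 = 65536 ≡ 510 (mod 2501)
10^64 ≡ 510^2 = 260100 ≡ 2497 (mod 2501)
10^128 ≡ 2497^2 = 6235009 ≡ 16 (mod 2501)
10^256 ≡ 16^2 = 256 ≡ 256 (mod 2501)
10^512 ≡ 256^2 = 65536 ≡ 510 (mod 2501)
10^1024 ≡ 510^2 = 260100 ≡ 2497 (mod 2501)
10^2048 ≡ 2497^2 = 6235009 ≡ 16 (mod 2501)
2500 = 2048 + 256 + 128 + 64 + 4 in binary powers of 2.
So 10^2500 ≡ 16 · 256 · 16 · 2497 · 2497 ≡ 657 (mod 2501).
Since 657 ≠ 1, base 10 is a Fermat witness: 2501 is composite.

657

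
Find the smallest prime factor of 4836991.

83

4836991 is odd.
Digit sum 40, not divisible by 3.
Ends in 1: not divisible by 5.
7: 4836991 = 7·690998 + 5
11: 4836991 = 11·439726 + 5
13: 4836991 = 13·372076 + 3
17: 4836991 = 17·284528 + 15
19: 4836991 = 19·254578 + 9
23: 4836991 = 23·210303 + 22
29: 4836991 = 29·166792 + 23
31: 4836991 = 31·156031 + 30
37: 4836991 = 37·130729 + 18
41: 4836991 = 41·117975 + 16
43: 4836991 = 43·112488 + 7
47: 4836991 = 47·102914 + 33
53: 4836991 = 53·91263 + 52
59: 4836991 = 59·81982 + 53
61: 4836991 = 61·79294 + 57
67: 4836991 = 67·72193 + 60
71: 4836991 = 71·68126 + 45
73: 4836991 = 73·66260 + 11
79: 4836991 = 79·61227 + 58
83: 4836991 = 83·58277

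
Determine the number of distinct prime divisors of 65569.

65569 = 7 · 9367
9367 = 17 · 551
551 = 19 · 29
65569 = 7 · 17 · 19 · 29, which has 4 distinct prime factors.

4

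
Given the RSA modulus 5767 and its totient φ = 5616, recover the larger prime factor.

79

φ(n) = (p−1)(q−1) = n − (p+q) + 1, so p + q = 5767 − 5616 + 1 = 152.
p and q are the roots of t² − 152t + 5767 = 0.
Discriminant: 152² − 4·5767 = 23104 − 23068 = 36; √36 = 6.
q = (152 − 6)/2 = 73, p = (152 + 6)/2 = 79.
Check: 73 · 79 = 5767.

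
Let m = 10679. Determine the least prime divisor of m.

10679 is odd.
Digit sum 23, not divisible by 3.
Ends in 9: not divisible by 5.
7: 10679 = 7·1525 + 4
11: 10679 = 11·970 + 9
13: 10679 = 13·821 + 6
17: 10679 = 17·628 + 3
19: 10679 = 19·562 + 1
23: 10679 = 23·464 + 7
29: 10679 = 29·368 + 7
31: 10679 = 31·344 + 15
37: 10679 = 37·288 + 23
41: 10679 = 41·260 + 19
43: 10679 = 43·248 + 15
47: 10679 = 47·227 + 10
53: 10679 = 53·201 + 26
59: 10679 = 59·181

59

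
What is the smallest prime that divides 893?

893 is odd.
Digit sum 20, not divisible by 3.
Ends in 3: not divisible by 5.
7: 893 = 7·127 + 4
11: 893 = 11·81 + 2
13: 893 = 13·68 + 9
17: 893 = 17·52 + 9
19: 893 = 19·47

19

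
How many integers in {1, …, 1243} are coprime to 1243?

1120

Factor: 1243 = 11 · 113.
φ(1243) = (11−1) · (113−1) = 10 · 112 = 1120.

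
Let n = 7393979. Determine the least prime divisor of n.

7393979 is odd.
Digit sum 47, not divisible by 3.
Ends in 9: not divisible by 5.
7: 7393979 = 7·1056282 + 5
11: 7393979 = 11·672179 + 10
13: 7393979 = 13·568767 + 8
17: 7393979 = 17·434939 + 16
19: 7393979 = 19·389156 + 15
23: 7393979 = 23·321477 + 8
29: 7393979 = 29·254964 + 23
31: 7393979 = 31·238515 + 14
37: 7393979 = 37·199837 + 10
41: 7393979 = 41·180340 + 39
43: 7393979 = 43·171953

43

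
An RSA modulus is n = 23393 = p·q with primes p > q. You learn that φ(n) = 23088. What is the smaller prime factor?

φ(n) = (p−1)(q−1) = n − (p+q) + 1, so p + q = 23393 − 23088 + 1 = 306.
p and q are the roots of t² − 306t + 23393 = 0.
Discriminant: 306² − 4·23393 = 93636 − 93572 = 64; √64 = 8.
q = (306 − 8)/2 = 149, p = (306 + 8)/2 = 157.
Check: 149 · 157 = 23393.

149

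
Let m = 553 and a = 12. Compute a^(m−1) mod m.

337

12^1 ≡ 12 (mod 553)
12^2 ≡ 12^2 = 144 ≡ 144 (mod 553)
12^4 ≡ 144^2 = 20736 ≡ 275 (mod 553)
12^8 ≡ 275^2 = 75625 ≡ 417 (mod 553)
12^16 ≡ 417^2 = 173889 ≡ 247 (mod 553)
12^32 ≡ 247^2 = 61009 ≡ 179 (mod 553)
12^64 ≡ 179^2 = 32041 ≡ 520 (mod 553)
12^128 ≡ 520^2 = 270400 ≡ 536 (mod 553)
12^256 ≡ 536^2 = 287296 ≡ 289 (mod 553)
12^512 ≡ 289^2 = 83521 ≡ 18 (mod 553)
552 = 512 + 32 + 8 in binary powers of 2.
So 12^552 ≡ 18 · 179 · 417 ≡ 337 (mod 553).
Since 337 ≠ 1, base 12 is a Fermat witness: 553 is composite.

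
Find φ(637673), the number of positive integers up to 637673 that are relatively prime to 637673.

612000

Factor: 637673 = 41 · 103 · 151.
φ(637673) = (41−1) · (103−1) · (151−1) = 40 · 102 · 150 = 612000.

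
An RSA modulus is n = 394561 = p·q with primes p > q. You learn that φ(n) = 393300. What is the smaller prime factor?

571

φ(n) = (p−1)(q−1) = n − (p+q) + 1, so p + q = 394561 − 393300 + 1 = 1262.
p and q are the roots of t² − 1262t + 394561 = 0.
Discriminant: 1262² − 4·394561 = 1592644 − 1578244 = 14400; √14400 = 120.
q = (1262 − 120)/2 = 571, p = (1262 + 120)/2 = 691.
Check: 571 · 691 = 394561.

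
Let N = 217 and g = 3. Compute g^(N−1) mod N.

78

3^1 ≡ 3 (mod 217)
3^2 ≡ 3^2 = 9 ≡ 9 (mod 217)
3^4 ≡ 9^2 = 81 ≡ 81 (mod 217)
3^8 ≡ 81^2 = 6561 ≡ 51 (mod 217)
3^16 ≡ 51^2 = 2601 ≡ 214 (mod 217)
3^32 ≡ 214^2 = 45796 ≡ 9 (mod 217)
3^64 ≡ 9^2 = 81 ≡ 81 (mod 217)
3^128 ≡ 81^2 = 6561 ≡ 51 (mod 217)
216 = 128 + 64 + 16 + 8 in binary powers of 2.
So 3^216 ≡ 51 · 81 · 214 · 51 ≡ 78 (mod 217).
Since 78 ≠ 1, base 3 is a Fermat witness: 217 is composite.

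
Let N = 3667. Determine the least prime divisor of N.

19

3667 is odd.
Digit sum 22, not divisible by 3.
Ends in 7: not divisible by 5.
7: 3667 = 7·523 + 6
11: 3667 = 11·333 + 4
13: 3667 = 13·282 + 1
17: 3667 = 17·215 + 12
19: 3667 = 19·193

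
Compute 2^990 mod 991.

1

2^1 ≡ 2 (mod 991)
2^2 ≡ 2^2 = 4 ≡ 4 (mod 991)
2^4 ≡ 4^2 = 16 ≡ 16 (mod 991)
2^8 ≡ 16^2 = 256 ≡ 256 (mod 991)
2^16 ≡ 256^2 = 65536 ≡ 130 (mod 991)
2^32 ≡ 130^2 = 16900 ≡ 53 (mod 991)
2^64 ≡ 53^2 = 2809 ≡ 827 (mod 991)
2^128 ≡ 827^2 = 683929 ≡ 139 (mod 991)
2^256 ≡ 139^2 = 19321 ≡ 492 (mod 991)
2^512 ≡ 492^2 = 242064 ≡ 260 (mod 991)
990 = 512 + 256 + 128 + 64 + 16 + 8 + 4 + 2 in binary powers of 2.
So 2^990 ≡ 260 · 492 · 139 · 827 · 130 · 256 · 16 · 4 ≡ 1 (mod 991).
Since the result is 1, base 2 gives no evidence that 991 is composite.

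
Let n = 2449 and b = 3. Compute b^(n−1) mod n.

283

3^1 ≡ 3 (mod 2449)
3^2 ≡ 3^2 = 9 ≡ 9 (mod 2449)
3^4 ≡ 9^2 = 81 ≡ 81 (mod 2449)
3^8 ≡ 81^2 = 6561 ≡ 1663 (mod 2449)
3^16 ≡ 1663^2 = 2765569 ≡ 648 (mod 2449)
3^32 ≡ 648^2 = 419904 ≡ 1125 (mod 2449)
3^64 ≡ 1125^2 = 1265625 ≡ 1941 (mod 2449)
3^128 ≡ 1941^2 = 3767481 ≡ 919 (mod 2449)
3^256 ≡ 919^2 = 844561 ≡ 2105 (mod 2449)
3^512 ≡ 2105^2 = 4431025 ≡ 784 (mod 2449)
3^1024 ≡ 784^2 = 614656 ≡ 2406 (mod 2449)
3^2048 ≡ 2406^2 = 5788836 ≡ 1849 (mod 2449)
2448 = 2048 + 256 + 128 + 16 in binary powers of 2.
So 3^2448 ≡ 1849 · 2105 · 919 · 648 ≡ 283 (mod 2449).
Since 283 ≠ 1, base 3 is a Fermat witness: 2449 is composite.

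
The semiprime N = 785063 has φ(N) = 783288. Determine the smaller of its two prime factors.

φ(n) = (p−1)(q−1) = n − (p+q) + 1, so p + q = 785063 − 783288 + 1 = 1776.
p and q are the roots of t² − 1776t + 785063 = 0.
Discriminant: 1776² − 4·785063 = 3154176 − 3140252 = 13924; √13924 = 118.
q = (1776 − 118)/2 = 829, p = (1776 + 118)/2 = 947.
Check: 829 · 947 = 785063.

829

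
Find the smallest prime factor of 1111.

1111 is odd.
Digit sum 4, not divisible by 3.
Ends in 1: not divisible by 5.
7: 1111 = 7·158 + 5
11: 1111 = 11·101

11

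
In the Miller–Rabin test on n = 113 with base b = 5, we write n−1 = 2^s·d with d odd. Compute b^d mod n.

42

113 − 1 = 112 = 2^4 · 7, so d = 7.
5^1 ≡ 5 (mod 113)
5^2 ≡ 5^2 = 25 ≡ 25 (mod 113)
5^4 ≡ 25^2 = 625 ≡ 60 (mod 113)
7 = 4 + 2 + 1 in binary powers of 2.
So 5^7 ≡ 60 · 25 · 5 ≡ 42 (mod 113).
Squaring chain: 42 → 69 → 15 → 112; reaches −1, so base 5 does not prove 113 composite.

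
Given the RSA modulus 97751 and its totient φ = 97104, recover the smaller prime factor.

239

φ(n) = (p−1)(q−1) = n − (p+q) + 1, so p + q = 97751 − 97104 + 1 = 648.
p and q are the roots of t² − 648t + 97751 = 0.
Discriminant: 648² − 4·97751 = 419904 − 391004 = 28900; √28900 = 170.
q = (648 − 170)/2 = 239, p = (648 + 170)/2 = 409.
Check: 239 · 409 = 97751.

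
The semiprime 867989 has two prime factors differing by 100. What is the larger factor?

Since p = q + 100, we have 867989 = q(q + 100), so q² + 100q − 867989 = 0.
Discriminant: 100² + 4·867989 = 10000 + 3471956 = 3481956; √3481956 = 1866.
q = (−100 + 1866)/2 = 883, and p = q + 100 = 983.
Check: 883 · 983 = 867989.

983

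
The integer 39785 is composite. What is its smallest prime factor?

5

39785 is odd.
Digit sum 32, not divisible by 3.
Ends in 5: divisible by 5.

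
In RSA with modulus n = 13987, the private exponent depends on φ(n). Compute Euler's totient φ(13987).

13720

Factor: 13987 = 71 · 197.
φ(13987) = (71−1) · (197−1) = 70 · 196 = 13720.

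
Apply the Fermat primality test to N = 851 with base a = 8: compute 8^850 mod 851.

788

8^1 ≡ 8 (mod 851)
8^2 ≡ 8^2 = 64 ≡ 64 (mod 851)
8^4 ≡ 64^2 = 4096 ≡ 692 (mod 851)
8^8 ≡ 692^2 = 478864 ≡ 602 (mod 851)
8^16 ≡ 602^2 = 362404 ≡ 729 (mod 851)
8^32 ≡ 729^2 = 531441 ≡ 417 (mod 851)
8^64 ≡ 417^2 = 173889 ≡ 285 (mod 851)
8^128 ≡ 285^2 = 81225 ≡ 380 (mod 851)
8^256 ≡ 380^2 = 144400 ≡ 581 (mod 851)
8^512 ≡ 581^2 = 337561 ≡ 565 (mod 851)
850 = 512 + 256 + 64 + 16 + 2 in binary powers of 2.
So 8^850 ≡ 565 · 581 · 285 · 729 · 64 ≡ 788 (mod 851).
Since 788 ≠ 1, base 8 is a Fermat witness: 851 is composite.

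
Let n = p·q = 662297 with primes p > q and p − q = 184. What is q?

727

Since p = q + 184, we have 662297 = q(q + 184), so q² + 184q − 662297 = 0.
Discriminant: 184² + 4·662297 = 33856 + 2649188 = 2683044; √2683044 = 1638.
q = (−184 + 1638)/2 = 727, and p = q + 184 = 911.
Check: 727 · 911 = 662297.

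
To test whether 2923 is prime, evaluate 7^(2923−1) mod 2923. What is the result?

433

7^1 ≡ 7 (mod 2923)
7^2 ≡ 7^2 = 49 ≡ 49 (mod 2923)
7^4 ≡ 49^2 = 2401 ≡ 2401 (mod 2923)
7^8 ≡ 2401^2 = 5764801 ≡ 645 (mod 2923)
7^16 ≡ 645^2 = 416025 ≡ 959 (mod 2923)
7^32 ≡ 959^2 = 919681 ≡ 1859 (mod 2923)
7^64 ≡ 1859^2 = 3455881 ≡ 895 (mod 2923)
7^128 ≡ 895^2 = 801025 ≡ 123 (mod 2923)
7^256 ≡ 123^2 = 15129 ≡ 514 (mod 2923)
7^512 ≡ 514^2 = 264196 ≡ 1126 (mod 2923)
7^1024 ≡ 1126^2 = 1267876 ≡ 2217 (mod 2923)
7^2048 ≡ 2217^2 = 4915089 ≡ 1526 (mod 2923)
2922 = 2048 + 512 + 256 + 64 + 32 + 8 + 2 in binary powers of 2.
So 7^2922 ≡ 1526 · 1126 · 514 · 895 · 1859 · 645 · 49 ≡ 433 (mod 2923).
Since 433 ≠ 1, base 7 is a Fermat witness: 2923 is composite.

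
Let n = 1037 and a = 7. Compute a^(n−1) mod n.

931

7^1 ≡ 7 (mod 1037)
7^2 ≡ 7^2 = 49 ≡ 49 (mod 1037)
7^4 ≡ 49^2 = 2401 ≡ 327 (mod 1037)
7^8 ≡ 327^2 = 106929 ≡ 118 (mod 1037)
7^16 ≡ 118^2 = 13924 ≡ 443 (mod 1037)
7^32 ≡ 443^2 = 196249 ≡ 256 (mod 1037)
7^64 ≡ 256^2 = 65536 ≡ 205 (mod 1037)
7^128 ≡ 205^2 = 42025 ≡ 545 (mod 1037)
7^256 ≡ 545^2 = 297025 ≡ 443 (mod 1037)
7^512 ≡ 443^2 = 196249 ≡ 256 (mod 1037)
7^1024 ≡ 256^2 = 65536 ≡ 205 (mod 1037)
1036 = 1024 + 8 + 4 in binary powers of 2.
So 7^1036 ≡ 205 · 118 · 327 ≡ 931 (mod 1037).
Since 931 ≠ 1, base 7 is a Fermat witness: 1037 is composite.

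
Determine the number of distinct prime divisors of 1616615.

6

1616615 = 5 · 323323
323323 = 7 · 46189
46189 = 11 · 4199
4199 = 13 · 323
323 = 17 · 19
1616615 = 5 · 7 · 11 · 13 · 17 · 19, which has 6 distinct prime factors.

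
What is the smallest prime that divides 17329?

13

17329 is odd.
Digit sum 22, not divisible by 3.
Ends in 9: not divisible by 5.
7: 17329 = 7·2475 + 4
11: 17329 = 11·1575 + 4
13: 17329 = 13·1333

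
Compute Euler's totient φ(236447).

Factor: 236447 = 41 · 73 · 79.
φ(236447) = (41−1) · (73−1) · (79−1) = 40 · 72 · 78 = 224640.

224640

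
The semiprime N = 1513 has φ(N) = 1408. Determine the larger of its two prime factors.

φ(n) = (p−1)(q−1) = n − (p+q) + 1, so p + q = 1513 − 1408 + 1 = 106.
p and q are the roots of t² − 106t + 1513 = 0.
Discriminant: 106² − 4·1513 = 11236 − 6052 = 5184; √5184 = 72.
q = (106 − 72)/2 = 17, p = (106 + 72)/2 = 89.
Check: 17 · 89 = 1513.

89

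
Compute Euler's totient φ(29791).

28830

Factor: 29791 = 31^3.
φ(29791) = 31^2·(31−1) = 28830.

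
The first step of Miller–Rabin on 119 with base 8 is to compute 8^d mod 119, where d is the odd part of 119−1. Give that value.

119 − 1 = 118 = 2^1 · 59, so d = 59.
8^1 ≡ 8 (mod 119)
8^2 ≡ 8^2 = 64 ≡ 64 (mod 119)
8^4 ≡ 64^2 = 4096 ≡ 50 (mod 119)
8^8 ≡ 50^2 = 2500 ≡ 1 (mod 119)
8^16 ≡ 1^2 = 1 ≡ 1 (mod 119)
8^32 ≡ 1^2 = 1 ≡ 1 (mod 119)
59 = 32 + 16 + 8 + 2 + 1 in binary powers of 2.
So 8^59 ≡ 1 · 1 · 1 · 64 · 8 ≡ 36 (mod 119).
Squaring chain: 36; never reaches −1, so base 8 is a Miller–Rabin witness that 119 is composite.

36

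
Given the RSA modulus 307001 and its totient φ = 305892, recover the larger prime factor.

φ(n) = (p−1)(q−1) = n − (p+q) + 1, so p + q = 307001 − 305892 + 1 = 1110.
p and q are the roots of t² − 1110t + 307001 = 0.
Discriminant: 1110² − 4·307001 = 1232100 − 1228004 = 4096; √4096 = 64.
q = (1110 − 64)/2 = 523, p = (1110 + 64)/2 = 587.
Check: 523 · 587 = 307001.

587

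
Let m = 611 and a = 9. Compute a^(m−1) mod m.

9^1 ≡ 9 (mod 611)
9^2 ≡ 9^2 = 81 ≡ 81 (mod 611)
9^4 ≡ 81^2 = 6561 ≡ 451 (mod 611)
9^8 ≡ 451^2 = 203401 ≡ 549 (mod 611)
9^16 ≡ 549^2 = 301401 ≡ 178 (mod 611)
9^32 ≡ 178^2 = 31684 ≡ 523 (mod 611)
9^64 ≡ 523^2 = 273529 ≡ 412 (mod 611)
9^128 ≡ 412^2 = 169744 ≡ 497 (mod 611)
9^256 ≡ 497^2 = 247009 ≡ 165 (mod 611)
9^512 ≡ 165^2 = 27225 ≡ 341 (mod 611)
610 = 512 + 64 + 32 + 2 in binary powers of 2.
So 9^610 ≡ 341 · 412 · 523 · 81 ≡ 191 (mod 611).
Since 191 ≠ 1, base 9 is a Fermat witness: 611 is composite.

191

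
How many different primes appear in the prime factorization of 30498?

30498 = 2 · 15249
15249 = 3 · 5083
5083 = 13 · 391
391 = 17 · 23
30498 = 2 · 3 · 13 · 17 · 23, which has 5 distinct prime factors.

5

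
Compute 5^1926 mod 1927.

291

5^1 ≡ 5 (mod 1927)
5^2 ≡ 5^2 = 25 ≡ 25 (mod 1927)
5^4 ≡ 25^2 = 625 ≡ 625 (mod 1927)
5^8 ≡ 625^2 = 390625 ≡ 1371 (mod 1927)
5^16 ≡ 1371^2 = 1879641 ≡ 816 (mod 1927)
5^32 ≡ 816^2 = 665856 ≡ 1041 (mod 1927)
5^64 ≡ 1041^2 = 1083681 ≡ 707 (mod 1927)
5^128 ≡ 707^2 = 499849 ≡ 756 (mod 1927)
5^256 ≡ 756^2 = 571536 ≡ 1144 (mod 1927)
5^512 ≡ 1144^2 = 1308736 ≡ 303 (mod 1927)
5^1024 ≡ 303^2 = 91809 ≡ 1240 (mod 1927)
1926 = 1024 + 512 + 256 + 128 + 4 + 2 in binary powers of 2.
So 5^1926 ≡ 1240 · 303 · 1144 · 756 · 625 · 25 ≡ 291 (mod 1927).
Since 291 ≠ 1, base 5 is a Fermat witness: 1927 is composite.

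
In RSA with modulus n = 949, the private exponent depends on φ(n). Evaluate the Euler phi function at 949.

Factor: 949 = 13 · 73.
φ(949) = (13−1) · (73−1) = 12 · 72 = 864.

864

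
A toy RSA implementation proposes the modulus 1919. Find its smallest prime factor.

1919 is odd.
Digit sum 20, not divisible by 3.
Ends in 9: not divisible by 5.
7: 1919 = 7·274 + 1
11: 1919 = 11·174 + 5
13: 1919 = 13·147 + 8
17: 1919 = 17·112 + 15
19: 1919 = 19·101

19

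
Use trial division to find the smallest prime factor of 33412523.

33412523 is odd.
Digit sum 23, not divisible by 3.
Ends in 3: not divisible by 5.
7: 33412523 = 7·4773217 + 4
11: 33412523 = 11·3037502 + 1
13: 33412523 = 13·2570194 + 1
17: 33412523 = 17·1965442 + 9
19: 33412523 = 19·1758553 + 16
23: 33412523 = 23·1452718 + 9
29: 33412523 = 29·1152155 + 28
31: 33412523 = 31·1077823 + 10
37: 33412523 = 37·903041 + 6
41: 33412523 = 41·814939 + 24
43: 33412523 = 43·777035 + 18
47: 33412523 = 47·710904 + 35
53: 33412523 = 53·630424 + 51
59: 33412523 = 59·566313 + 56
61: 33412523 = 61·547746 + 17
67: 33412523 = 67·498694 + 25
71: 33412523 = 71·470598 + 65
73: 33412523 = 73·457705 + 58
79: 33412523 = 79·422943 + 26
83: 33412523 = 83·402560 + 43
89: 33412523 = 89·375421 + 54
97: 33412523 = 97·344459

97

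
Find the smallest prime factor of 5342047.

89

5342047 is odd.
Digit sum 25, not divisible by 3.
Ends in 7: not divisible by 5.
7: 5342047 = 7·763149 + 4
11: 5342047 = 11·485640 + 7
13: 5342047 = 13·410926 + 9
17: 5342047 = 17·314238 + 1
19: 5342047 = 19·281160 + 7
23: 5342047 = 23·232262 + 21
29: 5342047 = 29·184208 + 15
31: 5342047 = 31·172324 + 3
37: 5342047 = 37·144379 + 24
41: 5342047 = 41·130293 + 34
43: 5342047 = 43·124233 + 28
47: 5342047 = 47·113660 + 27
53: 5342047 = 53·100793 + 18
59: 5342047 = 59·90543 + 10
61: 5342047 = 61·87574 + 33
67: 5342047 = 67·79732 + 3
71: 5342047 = 71·75240 + 7
73: 5342047 = 73·73178 + 53
79: 5342047 = 79·67620 + 67
83: 5342047 = 83·64362 + 1
89: 5342047 = 89·60023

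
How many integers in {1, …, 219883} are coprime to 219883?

Factor: 219883 = 31 · 41 · 173.
φ(219883) = (31−1) · (41−1) · (173−1) = 30 · 40 · 172 = 206400.

206400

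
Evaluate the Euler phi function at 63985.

50160

Factor: 63985 = 5 · 67 · 191.
φ(63985) = (5−1) · (67−1) · (191−1) = 4 · 66 · 190 = 50160.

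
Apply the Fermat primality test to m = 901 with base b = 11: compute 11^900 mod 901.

259

11^1 ≡ 11 (mod 901)
11^2 ≡ 11^2 = 121 ≡ 121 (mod 901)
11^4 ≡ 121^2 = 14641 ≡ 225 (mod 901)
11^8 ≡ 225^2 = 50625 ≡ 169 (mod 901)
11^16 ≡ 169^2 = 28561 ≡ 630 (mod 901)
11^32 ≡ 630^2 = 396900 ≡ 460 (mod 901)
11^64 ≡ 460^2 = 211600 ≡ 766 (mod 901)
11^128 ≡ 766^2 = 586756 ≡ 205 (mod 901)
11^256 ≡ 205^2 = 42025 ≡ 579 (mod 901)
11^512 ≡ 579^2 = 335241 ≡ 69 (mod 901)
900 = 512 + 256 + 128 + 4 in binary powers of 2.
So 11^900 ≡ 69 · 579 · 205 · 225 ≡ 259 (mod 901).
Since 259 ≠ 1, base 11 is a Fermat witness: 901 is composite.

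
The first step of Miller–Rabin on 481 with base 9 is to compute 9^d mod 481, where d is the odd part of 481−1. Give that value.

417

481 − 1 = 480 = 2^5 · 15, so d = 15.
9^1 ≡ 9 (mod 481)
9^2 ≡ 9^2 = 81 ≡ 81 (mod 481)
9^4 ≡ 81^2 = 6561 ≡ 308 (mod 481)
9^8 ≡ 308^2 = 94864 ≡ 107 (mod 481)
15 = 8 + 4 + 2 + 1 in binary powers of 2.
So 9^15 ≡ 107 · 308 · 81 · 9 ≡ 417 (mod 481).
Squaring chain: 417 → 248 → 417 → 248 → 417; never reaches −1, so base 9 is a Miller–Rabin witness that 481 is composite.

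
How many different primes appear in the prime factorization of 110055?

110055 = 3 · 36685
36685 = 5 · 7337
7337 = 11 · 667
667 = 23 · 29
110055 = 3 · 5 · 11 · 23 · 29, which has 5 distinct prime factors.

5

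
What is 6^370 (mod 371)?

281

6^1 ≡ 6 (mod 371)
6^2 ≡ 6^2 = 36 ≡ 36 (mod 371)
6^4 ≡ 36^2 = 1296 ≡ 183 (mod 371)
6^8 ≡ 183^2 = 33489 ≡ 99 (mod 371)
6^16 ≡ 99^2 = 9801 ≡ 155 (mod 371)
6^32 ≡ 155^2 = 24025 ≡ 281 (mod 371)
6^64 ≡ 281^2 = 78961 ≡ 309 (mod 371)
6^128 ≡ 309^2 = 95481 ≡ 134 (mod 371)
6^256 ≡ 134^2 = 17956 ≡ 148 (mod 371)
370 = 256 + 64 + 32 + 16 + 2 in binary powers of 2.
So 6^370 ≡ 148 · 309 · 281 · 155 · 36 ≡ 281 (mod 371).
Since 281 ≠ 1, base 6 is a Fermat witness: 371 is composite.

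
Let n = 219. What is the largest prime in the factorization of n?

73

219 = 3 · 73
73 is prime.
So 219 = 3 · 73; the largest prime factor is 73.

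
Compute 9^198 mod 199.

1

9^1 ≡ 9 (mod 199)
9^2 ≡ 9^2 = 81 ≡ 81 (mod 199)
9^4 ≡ 81^2 = 6561 ≡ 193 (mod 199)
9^8 ≡ 193^2 = 37249 ≡ 36 (mod 199)
9^16 ≡ 36^2 = 1296 ≡ 102 (mod 199)
9^32 ≡ 102^2 = 10404 ≡ 56 (mod 199)
9^64 ≡ 56^2 = 3136 ≡ 151 (mod 199)
9^128 ≡ 151^2 = 22801 ≡ 115 (mod 199)
198 = 128 + 64 + 4 + 2 in binary powers of 2.
So 9^198 ≡ 115 · 151 · 193 · 81 ≡ 1 (mod 199).
Since the result is 1, base 9 gives no evidence that 199 is composite.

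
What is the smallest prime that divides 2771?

17

2771 is odd.
Digit sum 17, not divisible by 3.
Ends in 1: not divisible by 5.
7: 2771 = 7·395 + 6
11: 2771 = 11·251 + 10
13: 2771 = 13·213 + 2
17: 2771 = 17·163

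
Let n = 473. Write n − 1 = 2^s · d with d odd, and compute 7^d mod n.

473 − 1 = 472 = 2^3 · 59, so d = 59.
7^1 ≡ 7 (mod 473)
7^2 ≡ 7^2 = 49 ≡ 49 (mod 473)
7^4 ≡ 49^2 = 2401 ≡ 36 (mod 473)
7^8 ≡ 36^2 = 1296 ≡ 350 (mod 473)
7^16 ≡ 350^2 = 122500 ≡ 466 (mod 473)
7^32 ≡ 466^2 = 217156 ≡ 49 (mod 473)
59 = 32 + 16 + 8 + 2 + 1 in binary powers of 2.
So 7^59 ≡ 49 · 466 · 350 · 49 · 7 ≡ 338 (mod 473).
Squaring chain: 338 → 251 → 92; never reaches −1, so base 7 is a Miller–Rabin witness that 473 is composite.

338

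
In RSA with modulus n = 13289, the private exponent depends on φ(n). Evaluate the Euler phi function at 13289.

Factor: 13289 = 97 · 137.
φ(13289) = (97−1) · (137−1) = 96 · 136 = 13056.

13056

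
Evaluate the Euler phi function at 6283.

Factor: 6283 = 61 · 103.
φ(6283) = (61−1) · (103−1) = 60 · 102 = 6120.

6120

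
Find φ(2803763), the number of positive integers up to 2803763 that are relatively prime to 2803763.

Factor: 2803763 = 103 · 163 · 167.
φ(2803763) = (103−1) · (163−1) · (167−1) = 102 · 162 · 166 = 2742984.

2742984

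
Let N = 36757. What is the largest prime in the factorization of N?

89

36757 = 7 · 5251
5251 = 59 · 89
89 is prime.
So 36757 = 7 · 59 · 89; the largest prime factor is 89.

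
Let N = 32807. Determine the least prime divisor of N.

53

32807 is odd.
Digit sum 20, not divisible by 3.
Ends in 7: not divisible by 5.
7: 32807 = 7·4686 + 5
11: 32807 = 11·2982 + 5
13: 32807 = 13·2523 + 8
17: 32807 = 17·1929 + 14
19: 32807 = 19·1726 + 13
23: 32807 = 23·1426 + 9
29: 32807 = 29·1131 + 8
31: 32807 = 31·1058 + 9
37: 32807 = 37·886 + 25
41: 32807 = 41·800 + 7
43: 32807 = 43·762 + 41
47: 32807 = 47·698 + 1
53: 32807 = 53·619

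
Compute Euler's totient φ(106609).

Factor: 106609 = 19 · 31 · 181.
φ(106609) = (19−1) · (31−1) · (181−1) = 18 · 30 · 180 = 97200.

97200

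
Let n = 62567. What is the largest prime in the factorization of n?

89

62567 = 19 · 3293
3293 = 37 · 89
89 is prime.
So 62567 = 19 · 37 · 89; the largest prime factor is 89.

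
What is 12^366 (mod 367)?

12^1 ≡ 12 (mod 367)
12^2 ≡ 12^2 = 144 ≡ 144 (mod 367)
12^4 ≡ 144^2 = 20736 ≡ 184 (mod 367)
12^8 ≡ 184^2 = 33856 ≡ 92 (mod 367)
12^16 ≡ 92^2 = 8464 ≡ 23 (mod 367)
12^32 ≡ 23^2 = 529 ≡ 162 (mod 367)
12^64 ≡ 162^2 = 26244 ≡ 187 (mod 367)
12^128 ≡ 187^2 = 34969 ≡ 104 (mod 367)
12^256 ≡ 104^2 = 10816 ≡ 173 (mod 367)
366 = 256 + 64 + 32 + 8 + 4 + 2 in binary powers of 2.
So 12^366 ≡ 173 · 187 · 162 · 92 · 184 · 144 ≡ 1 (mod 367).
Since the result is 1, base 12 gives no evidence that 367 is composite.

1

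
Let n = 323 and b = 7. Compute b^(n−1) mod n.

7^1 ≡ 7 (mod 323)
7^2 ≡ 7^2 = 49 ≡ 49 (mod 323)
7^4 ≡ 49^2 = 2401 ≡ 140 (mod 323)
7^8 ≡ 140^2 = 19600 ≡ 220 (mod 323)
7^16 ≡ 220^2 = 48400 ≡ 273 (mod 323)
7^32 ≡ 273^2 = 74529 ≡ 239 (mod 323)
7^64 ≡ 239^2 = 57121 ≡ 273 (mod 323)
7^128 ≡ 273^2 = 74529 ≡ 239 (mod 323)
7^256 ≡ 239^2 = 57121 ≡ 273 (mod 323)
322 = 256 + 64 + 2 in binary powers of 2.
So 7^322 ≡ 273 · 273 · 49 ≡ 83 (mod 323).
Since 83 ≠ 1, base 7 is a Fermat witness: 323 is composite.

83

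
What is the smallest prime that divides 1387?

19

1387 is odd.
Digit sum 19, not divisible by 3.
Ends in 7: not divisible by 5.
7: 1387 = 7·198 + 1
11: 1387 = 11·126 + 1
13: 1387 = 13·106 + 9
17: 1387 = 17·81 + 10
19: 1387 = 19·73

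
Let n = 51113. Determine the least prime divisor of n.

79

51113 is odd.
Digit sum 11, not divisible by 3.
Ends in 3: not divisible by 5.
7: 51113 = 7·7301 + 6
11: 51113 = 11·4646 + 7
13: 51113 = 13·3931 + 10
17: 51113 = 17·3006 + 11
19: 51113 = 19·2690 + 3
23: 51113 = 23·2222 + 7
29: 51113 = 29·1762 + 15
31: 51113 = 31·1648 + 25
37: 51113 = 37·1381 + 16
41: 51113 = 41·1246 + 27
43: 51113 = 43·1188 + 29
47: 51113 = 47·1087 + 24
53: 51113 = 53·964 + 21
59: 51113 = 59·866 + 19
61: 51113 = 61·837 + 56
67: 51113 = 67·762 + 59
71: 51113 = 71·719 + 64
73: 51113 = 73·700 + 13
79: 51113 = 79·647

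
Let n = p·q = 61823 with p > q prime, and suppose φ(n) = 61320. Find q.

φ(n) = (p−1)(q−1) = n − (p+q) + 1, so p + q = 61823 − 61320 + 1 = 504.
p and q are the roots of t² − 504t + 61823 = 0.
Discriminant: 504² − 4·61823 = 254016 − 247292 = 6724; √6724 = 82.
q = (504 − 82)/2 = 211, p = (504 + 82)/2 = 293.
Check: 211 · 293 = 61823.

211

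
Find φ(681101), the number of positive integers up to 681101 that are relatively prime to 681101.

650160

Factor: 681101 = 31 · 127 · 173.
φ(681101) = (31−1) · (127−1) · (173−1) = 30 · 126 · 172 = 650160.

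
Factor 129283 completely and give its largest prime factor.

129283 = 7 · 18469
18469 = 11 · 1679
1679 = 23 · 73
73 is prime.
So 129283 = 7 · 11 · 23 · 73; the largest prime factor is 73.

73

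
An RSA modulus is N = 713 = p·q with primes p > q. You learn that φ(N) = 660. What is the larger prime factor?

φ(n) = (p−1)(q−1) = n − (p+q) + 1, so p + q = 713 − 660 + 1 = 54.
p and q are the roots of t² − 54t + 713 = 0.
Discriminant: 54² − 4·713 = 2916 − 2852 = 64; √64 = 8.
q = (54 − 8)/2 = 23, p = (54 + 8)/2 = 31.
Check: 23 · 31 = 713.

31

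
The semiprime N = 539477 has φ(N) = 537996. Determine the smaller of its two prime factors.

643

φ(n) = (p−1)(q−1) = n − (p+q) + 1, so p + q = 539477 − 537996 + 1 = 1482.
p and q are the roots of t² − 1482t + 539477 = 0.
Discriminant: 1482² − 4·539477 = 2196324 − 2157908 = 38416; √38416 = 196.
q = (1482 − 196)/2 = 643, p = (1482 + 196)/2 = 839.
Check: 643 · 839 = 539477.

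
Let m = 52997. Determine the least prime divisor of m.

52997 is odd.
Digit sum 32, not divisible by 3.
Ends in 7: not divisible by 5.
7: 52997 = 7·7571

7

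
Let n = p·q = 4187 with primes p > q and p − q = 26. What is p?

79

Since p = q + 26, we have 4187 = q(q + 26), so q² + 26q − 4187 = 0.
Discriminant: 26² + 4·4187 = 676 + 16748 = 17424; √17424 = 132.
q = (−26 + 132)/2 = 53, and p = q + 26 = 79.
Check: 53 · 79 = 4187.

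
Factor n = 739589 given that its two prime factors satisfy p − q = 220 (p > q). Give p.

Since p = q + 220, we have 739589 = q(q + 220), so q² + 220q − 739589 = 0.
Discriminant: 220² + 4·739589 = 48400 + 2958356 = 3006756; √3006756 = 1734.
q = (−220 + 1734)/2 = 757, and p = q + 220 = 977.
Check: 757 · 977 = 739589.

977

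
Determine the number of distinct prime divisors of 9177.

4

9177 = 3 · 3059
3059 = 7 · 437
437 = 19 · 23
9177 = 3 · 7 · 19 · 23, which has 4 distinct prime factors.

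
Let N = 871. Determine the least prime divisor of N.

871 is odd.
Digit sum 16, not divisible by 3.
Ends in 1: not divisible by 5.
7: 871 = 7·124 + 3
11: 871 = 11·79 + 2
13: 871 = 13·67

13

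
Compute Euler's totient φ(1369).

1332

Factor: 1369 = 37^2.
φ(1369) = 37^1·(37−1) = 1332.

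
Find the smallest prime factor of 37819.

59

37819 is odd.
Digit sum 28, not divisible by 3.
Ends in 9: not divisible by 5.
7: 37819 = 7·5402 + 5
11: 37819 = 11·3438 + 1
13: 37819 = 13·2909 + 2
17: 37819 = 17·2224 + 11
19: 37819 = 19·1990 + 9
23: 37819 = 23·1644 + 7
29: 37819 = 29·1304 + 3
31: 37819 = 31·1219 + 30
37: 37819 = 37·1022 + 5
41: 37819 = 41·922 + 17
43: 37819 = 43·879 + 22
47: 37819 = 47·804 + 31
53: 37819 = 53·713 + 30
59: 37819 = 59·641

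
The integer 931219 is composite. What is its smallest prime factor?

931219 is odd.
Digit sum 25, not divisible by 3.
Ends in 9: not divisible by 5.
7: 931219 = 7·133031 + 2
11: 931219 = 11·84656 + 3
13: 931219 = 13·71632 + 3
17: 931219 = 17·54777 + 10
19: 931219 = 19·49011 + 10
23: 931219 = 23·40487 + 18
29: 931219 = 29·32111

29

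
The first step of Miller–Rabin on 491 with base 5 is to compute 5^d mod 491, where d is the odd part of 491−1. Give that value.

1

491 − 1 = 490 = 2^1 · 245, so d = 245.
5^1 ≡ 5 (mod 491)
5^2 ≡ 5^2 = 25 ≡ 25 (mod 491)
5^4 ≡ 25^2 = 625 ≡ 134 (mod 491)
5^8 ≡ 134^2 = 17956 ≡ 280 (mod 491)
5^16 ≡ 280^2 = 78400 ≡ 331 (mod 491)
5^32 ≡ 331^2 = 109561 ≡ 68 (mod 491)
5^64 ≡ 68^2 = 4624 ≡ 205 (mod 491)
5^128 ≡ 205^2 = 42025 ≡ 290 (mod 491)
245 = 128 + 64 + 32 + 16 + 4 + 1 in binary powers of 2.
So 5^245 ≡ 290 · 205 · 68 · 331 · 134 · 5 ≡ 1 (mod 491).
Since 5^d ≡ 1 (mod 491), base 5 does not prove 491 composite.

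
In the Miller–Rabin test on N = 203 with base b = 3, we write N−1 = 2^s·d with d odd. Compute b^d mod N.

203 − 1 = 202 = 2^1 · 101, so d = 101.
3^1 ≡ 3 (mod 203)
3^2 ≡ 3^2 = 9 ≡ 9 (mod 203)
3^4 ≡ 9^2 = 81 ≡ 81 (mod 203)
3^8 ≡ 81^2 = 6561 ≡ 65 (mod 203)
3^16 ≡ 65^2 = 4225 ≡ 165 (mod 203)
3^32 ≡ 165^2 = 27225 ≡ 23 (mod 203)
3^64 ≡ 23^2 = 529 ≡ 123 (mod 203)
101 = 64 + 32 + 4 + 1 in binary powers of 2.
So 3^101 ≡ 123 · 23 · 81 · 3 ≡ 89 (mod 203).
Squaring chain: 89; never reaches −1, so base 3 is a Miller–Rabin witness that 203 is composite.

89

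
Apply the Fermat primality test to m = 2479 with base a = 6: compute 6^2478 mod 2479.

6^1 ≡ 6 (mod 2479)
6^2 ≡ 6^2 = 36 ≡ 36 (mod 2479)
6^4 ≡ 36^2 = 1296 ≡ 1296 (mod 2479)
6^8 ≡ 1296^2 = 1679616 ≡ 1333 (mod 2479)
6^16 ≡ 1333^2 = 1776889 ≡ 1925 (mod 2479)
6^32 ≡ 1925^2 = 3705625 ≡ 1999 (mod 2479)
6^64 ≡ 1999^2 = 3996001 ≡ 2332 (mod 2479)
6^128 ≡ 2332^2 = 5438224 ≡ 1777 (mod 2479)
6^256 ≡ 1777^2 = 3157729 ≡ 1962 (mod 2479)
6^512 ≡ 1962^2 = 3849444 ≡ 2036 (mod 2479)
6^1024 ≡ 2036^2 = 4145296 ≡ 408 (mod 2479)
6^2048 ≡ 408^2 = 166464 ≡ 371 (mod 2479)
2478 = 2048 + 256 + 128 + 32 + 8 + 4 + 2 in binary powers of 2.
So 6^2478 ≡ 371 · 1962 · 1777 · 1999 · 1333 · 1296 · 36 ≡ 2293 (mod 2479).
Since 2293 ≠ 1, base 6 is a Fermat witness: 2479 is composite.

2293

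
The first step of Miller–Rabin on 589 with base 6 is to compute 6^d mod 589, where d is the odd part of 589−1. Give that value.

589 − 1 = 588 = 2^2 · 147, so d = 147.
6^1 ≡ 6 (mod 589)
6^2 ≡ 6^2 = 36 ≡ 36 (mod 589)
6^4 ≡ 36^2 = 1296 ≡ 118 (mod 589)
6^8 ≡ 118^2 = 13924 ≡ 377 (mod 589)
6^16 ≡ 377^2 = 142129 ≡ 180 (mod 589)
6^32 ≡ 180^2 = 32400 ≡ 5 (mod 589)
6^64 ≡ 5^2 = 25 ≡ 25 (mod 589)
6^128 ≡ 25^2 = 625 ≡ 36 (mod 589)
147 = 128 + 16 + 2 + 1 in binary powers of 2.
So 6^147 ≡ 36 · 180 · 36 · 6 ≡ 216 (mod 589).
Squaring chain: 216 → 125; never reaches −1, so base 6 is a Miller–Rabin witness that 589 is composite.

216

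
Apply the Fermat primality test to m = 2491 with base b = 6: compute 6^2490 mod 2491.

1865

6^1 ≡ 6 (mod 2491)
6^2 ≡ 6^2 = 36 ≡ 36 (mod 2491)
6^4 ≡ 36^2 = 1296 ≡ 1296 (mod 2491)
6^8 ≡ 1296^2 = 1679616 ≡ 682 (mod 2491)
6^16 ≡ 682^2 = 465124 ≡ 1798 (mod 2491)
6^32 ≡ 1798^2 = 3232804 ≡ 1977 (mod 2491)
6^64 ≡ 1977^2 = 3908529 ≡ 150 (mod 2491)
6^128 ≡ 150^2 = 22500 ≡ 81 (mod 2491)
6^256 ≡ 81^2 = 6561 ≡ 1579 (mod 2491)
6^512 ≡ 1579^2 = 2493241 ≡ 2241 (mod 2491)
6^1024 ≡ 2241^2 = 5022081 ≡ 225 (mod 2491)
6^2048 ≡ 225^2 = 50625 ≡ 805 (mod 2491)
2490 = 2048 + 256 + 128 + 32 + 16 + 8 + 2 in binary powers of 2.
So 6^2490 ≡ 805 · 1579 · 81 · 1977 · 1798 · 682 · 36 ≡ 1865 (mod 2491).
Since 1865 ≠ 1, base 6 is a Fermat witness: 2491 is composite.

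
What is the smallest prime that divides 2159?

2159 is odd.
Digit sum 17, not divisible by 3.
Ends in 9: not divisible by 5.
7: 2159 = 7·308 + 3
11: 2159 = 11·196 + 3
13: 2159 = 13·166 + 1
17: 2159 = 17·127

17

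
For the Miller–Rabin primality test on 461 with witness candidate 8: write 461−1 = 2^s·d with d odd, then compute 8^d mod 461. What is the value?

413

461 − 1 = 460 = 2^2 · 115, so d = 115.
8^1 ≡ 8 (mod 461)
8^2 ≡ 8^2 = 64 ≡ 64 (mod 461)
8^4 ≡ 64^2 = 4096 ≡ 408 (mod 461)
8^8 ≡ 408^2 = 166464 ≡ 43 (mod 461)
8^16 ≡ 43^2 = 1849 ≡ 5 (mod 461)
8^32 ≡ 5^2 = 25 ≡ 25 (mod 461)
8^64 ≡ 25^2 = 625 ≡ 164 (mod 461)
115 = 64 + 32 + 16 + 2 + 1 in binary powers of 2.
So 8^115 ≡ 164 · 25 · 5 · 64 · 8 ≡ 413 (mod 461).
Squaring chain: 413 → 460; reaches −1, so base 8 does not prove 461 composite.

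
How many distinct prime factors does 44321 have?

3

44321 = 23 · 1927
1927 = 41 · 47
44321 = 23 · 41 · 47, which has 3 distinct prime factors.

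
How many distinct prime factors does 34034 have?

5

34034 = 2 · 17017
17017 = 7 · 2431
2431 = 11 · 221
221 = 13 · 17
34034 = 2 · 7 · 11 · 13 · 17, which has 5 distinct prime factors.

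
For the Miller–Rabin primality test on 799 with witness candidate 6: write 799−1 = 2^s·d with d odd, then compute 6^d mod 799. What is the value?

71

799 − 1 = 798 = 2^1 · 399, so d = 399.
6^1 ≡ 6 (mod 799)
6^2 ≡ 6^2 = 36 ≡ 36 (mod 799)
6^4 ≡ 36^2 = 1296 ≡ 497 (mod 799)
6^8 ≡ 497^2 = 247009 ≡ 118 (mod 799)
6^16 ≡ 118^2 = 13924 ≡ 341 (mod 799)
6^32 ≡ 341^2 = 116281 ≡ 426 (mod 799)
6^64 ≡ 426^2 = 181476 ≡ 103 (mod 799)
6^128 ≡ 103^2 = 10609 ≡ 222 (mod 799)
6^256 ≡ 222^2 = 49284 ≡ 545 (mod 799)
399 = 256 + 128 + 8 + 4 + 2 + 1 in binary powers of 2.
So 6^399 ≡ 545 · 222 · 118 · 497 · 36 · 6 ≡ 71 (mod 799).
Squaring chain: 71; never reaches −1, so base 6 is a Miller–Rabin witness that 799 is composite.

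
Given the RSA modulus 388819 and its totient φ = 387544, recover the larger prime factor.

773

φ(n) = (p−1)(q−1) = n − (p+q) + 1, so p + q = 388819 − 387544 + 1 = 1276.
p and q are the roots of t² − 1276t + 388819 = 0.
Discriminant: 1276² − 4·388819 = 1628176 − 1555276 = 72900; √72900 = 270.
q = (1276 − 270)/2 = 503, p = (1276 + 270)/2 = 773.
Check: 503 · 773 = 388819.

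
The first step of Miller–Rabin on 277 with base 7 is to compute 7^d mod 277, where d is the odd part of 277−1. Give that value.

277 − 1 = 276 = 2^2 · 69, so d = 69.
7^1 ≡ 7 (mod 277)
7^2 ≡ 7^2 = 49 ≡ 49 (mod 277)
7^4 ≡ 49^2 = 2401 ≡ 185 (mod 277)
7^8 ≡ 185^2 = 34225 ≡ 154 (mod 277)
7^16 ≡ 154^2 = 23716 ≡ 171 (mod 277)
7^32 ≡ 171^2 = 29241 ≡ 156 (mod 277)
7^64 ≡ 156^2 = 24336 ≡ 237 (mod 277)
69 = 64 + 4 + 1 in binary powers of 2.
So 7^69 ≡ 237 · 185 · 7 ≡ 276 (mod 277).
Since 7^d ≡ 276 (mod 277), base 7 does not prove 277 composite.

276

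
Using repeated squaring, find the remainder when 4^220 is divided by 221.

4^1 ≡ 4 (mod 221)
4^2 ≡ 4^2 = 16 ≡ 16 (mod 221)
4^4 ≡ 16^2 = 256 ≡ 35 (mod 221)
4^8 ≡ 35^2 = 1225 ≡ 120 (mod 221)
4^16 ≡ 120^2 = 14400 ≡ 35 (mod 221)
4^32 ≡ 35^2 = 1225 ≡ 120 (mod 221)
4^64 ≡ 120^2 = 14400 ≡ 35 (mod 221)
4^128 ≡ 35^2 = 1225 ≡ 120 (mod 221)
220 = 128 + 64 + 16 + 8 + 4 in binary powers of 2.
So 4^220 ≡ 120 · 35 · 35 · 120 · 35 ≡ 35 (mod 221).
Since 35 ≠ 1, base 4 is a Fermat witness: 221 is composite.

35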